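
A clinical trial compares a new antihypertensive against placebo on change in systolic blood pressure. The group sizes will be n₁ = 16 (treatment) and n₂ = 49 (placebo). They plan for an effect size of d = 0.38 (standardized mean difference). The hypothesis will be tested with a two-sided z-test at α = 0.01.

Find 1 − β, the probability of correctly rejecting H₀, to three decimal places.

Power ≈ 0.105

Noncentrality parameter: δ = d / √(1/n₁ + 1/n₂) = 0.38 / √(1/16 + 1/49) = 1.3197
Critical value for a two-sided test at α = 0.01: z_{α/2} = 2.576.
Power = Φ(δ − 2.576) + Φ(−δ − 2.576) = Φ(-1.256) + Φ(-3.896) = 0.1045 + 0.0000 = 0.1046.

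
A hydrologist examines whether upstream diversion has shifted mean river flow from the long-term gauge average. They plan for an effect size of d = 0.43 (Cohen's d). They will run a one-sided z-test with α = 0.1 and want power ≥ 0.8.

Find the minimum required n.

Set Φ(δ − 1.282) = 0.8; then δ − 1.282 = Φ⁻¹(0.8) = 0.842, giving δ = 2.123.
δ = d·√n ⇒ n = (δ/d)² = (2.123 / 0.43)² = 24.38.
Round up to the next whole unit.

n = 25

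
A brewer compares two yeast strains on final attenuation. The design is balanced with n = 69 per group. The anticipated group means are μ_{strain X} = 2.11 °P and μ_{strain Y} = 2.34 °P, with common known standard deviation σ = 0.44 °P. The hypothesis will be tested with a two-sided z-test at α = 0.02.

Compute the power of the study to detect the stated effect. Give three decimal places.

Power ≈ 0.772

Standardized effect: d = |μ_{strain X} − μ_{strain Y}| / σ = |2.11 − 2.34| / 0.44 = 0.5227
Noncentrality parameter: δ = d·√(n/2) = 0.5227 × √(69/2) = 3.0703
Two-sided α = 0.02 → critical value z_{0.01} = 2.326.
Power = Φ(δ − 2.326) + Φ(−δ − 2.326) = Φ(0.744) + Φ(-5.397) = 0.7716 + 0.0000 = 0.7716.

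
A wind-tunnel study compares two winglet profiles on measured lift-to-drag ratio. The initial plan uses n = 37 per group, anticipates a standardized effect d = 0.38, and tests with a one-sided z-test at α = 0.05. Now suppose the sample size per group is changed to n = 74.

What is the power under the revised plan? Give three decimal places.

Power ≈ 0.747

With n = 74 per group: δ = d·√(n/2) = 0.38 × √(74/2) = 2.3114. Critical value z_{0.05} = 1.645.
Revised power = P(Z > 1.645 − δ) = Φ(0.667) = 0.7475.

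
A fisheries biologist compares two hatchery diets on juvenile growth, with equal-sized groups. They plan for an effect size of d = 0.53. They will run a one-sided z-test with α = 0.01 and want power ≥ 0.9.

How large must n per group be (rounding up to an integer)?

Set Φ(δ − 2.326) = 0.9; then δ − 2.326 = Φ⁻¹(0.9) = 1.282, giving δ = 3.608.
δ = d·√(n/2) ⇒ n = 2(δ/d)² = 2 × (3.608 / 0.53)² = 92.68.
Rounding up, n = 93 per group.

n = 93 per group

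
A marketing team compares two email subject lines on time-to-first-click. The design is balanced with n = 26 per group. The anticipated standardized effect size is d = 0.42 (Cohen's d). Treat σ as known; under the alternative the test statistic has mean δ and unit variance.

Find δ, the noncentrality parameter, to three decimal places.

δ ≈ 1.514

The noncentrality parameter scales effect size by the design's sample-size factor: δ = d·√(n/2) = 0.42 × √(26/2) = 1.5143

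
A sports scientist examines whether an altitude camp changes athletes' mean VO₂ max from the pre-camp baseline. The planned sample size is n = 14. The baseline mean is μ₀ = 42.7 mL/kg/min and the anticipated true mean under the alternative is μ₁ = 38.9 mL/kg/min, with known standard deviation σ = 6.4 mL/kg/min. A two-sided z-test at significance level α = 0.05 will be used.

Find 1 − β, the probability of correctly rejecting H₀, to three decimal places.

Standardized effect: d = |μ₁ − μ₀| / σ = |38.9 − 42.7| / 6.4 = 0.5937
Noncentrality parameter: δ = d·√n = 0.5937 × √14 = 2.2216
Critical value for a two-sided test at α = 0.05: z_{α/2} = 1.960.
Power = Φ(δ − 1.960) + Φ(−δ − 1.960) = Φ(0.262) + Φ(-4.182) = 0.6032 + 0.0000 = 0.6032.

Power ≈ 0.603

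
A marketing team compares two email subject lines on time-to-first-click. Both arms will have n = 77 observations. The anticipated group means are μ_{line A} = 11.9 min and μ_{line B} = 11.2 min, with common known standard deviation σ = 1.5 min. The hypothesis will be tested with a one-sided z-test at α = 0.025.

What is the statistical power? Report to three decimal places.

Standardized effect: d = |μ_{line A} − μ_{line B}| / σ = |11.9 − 11.2| / 1.5 = 0.4667
Noncentrality parameter: δ = d·√(n/2) = 0.4667 × √(77/2) = 2.8956
One-sided α = 0.025 → critical value z_{0.025} = 1.960.
Power = Φ(δ − 1.960) = Φ(0.936) = 0.8253.

Power ≈ 0.825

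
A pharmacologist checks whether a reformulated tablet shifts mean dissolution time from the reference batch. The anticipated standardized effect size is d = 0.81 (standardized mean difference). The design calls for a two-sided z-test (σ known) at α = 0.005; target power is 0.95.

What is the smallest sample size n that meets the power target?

Set Φ(δ − 2.807) = 0.95; then δ − 2.807 = Φ⁻¹(0.95) = 1.645, giving δ = 4.452.
(The Φ(−δ − z_{α/2}) term is vanishingly small for δ > 0 and is dropped in the standard sample-size formula.)
δ = d·√n ⇒ n = (δ/d)² = (4.452 / 0.81)² = 30.21.
Round up to the next whole unit.

n = 31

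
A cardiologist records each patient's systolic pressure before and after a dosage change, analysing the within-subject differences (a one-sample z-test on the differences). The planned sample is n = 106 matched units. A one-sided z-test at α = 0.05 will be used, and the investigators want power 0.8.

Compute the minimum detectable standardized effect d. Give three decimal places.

Need Φ(δ − 1.645) = 0.8, so δ = 1.645 + 0.842 = 2.486.
δ = d·√n ⇒ d = δ/√n = 2.486/√106 = 0.2415.

d ≈ 0.242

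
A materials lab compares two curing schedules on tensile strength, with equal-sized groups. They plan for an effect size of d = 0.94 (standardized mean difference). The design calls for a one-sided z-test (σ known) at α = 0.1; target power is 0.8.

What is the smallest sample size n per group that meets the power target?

n = 11 per group

For power 0.8 need Φ(δ − z_{0.1}) = 0.8, so δ = z_{0.1} + z_{0.20} = 1.282 + 0.842 = 2.123.
δ = d·√(n/2) ⇒ n = 2(δ/d)² = 2 × (2.123 / 0.94)² = 10.20.
Rounding up, n = 11 per group.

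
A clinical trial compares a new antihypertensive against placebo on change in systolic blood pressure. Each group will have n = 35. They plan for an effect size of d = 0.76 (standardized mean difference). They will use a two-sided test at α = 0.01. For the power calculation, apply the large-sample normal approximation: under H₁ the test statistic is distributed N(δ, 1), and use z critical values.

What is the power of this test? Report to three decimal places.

Noncentrality parameter: δ = d·√(n/2) = 0.76 × √(35/2) = 3.1793
Two-sided α = 0.01 → critical value z_{0.005} = 2.576.
Power = Φ(δ − 2.576) + Φ(−δ − 2.576) = Φ(0.603) + Φ(-5.755) = 0.7269 + 0.0000 = 0.7269.

Power ≈ 0.727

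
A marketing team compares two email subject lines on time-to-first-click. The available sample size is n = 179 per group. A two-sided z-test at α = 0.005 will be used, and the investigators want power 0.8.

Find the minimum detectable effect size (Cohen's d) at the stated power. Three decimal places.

d ≈ 0.386

Required noncentrality: δ = z_{0.0025} + z_{0.20} = 2.807 + 0.842 = 3.649.
(Lower-tail contribution to power is negligible for δ > 0.)
δ = d·√(n/2) ⇒ d = δ/√(n/2) = 3.649/√(179/2) = 0.3857.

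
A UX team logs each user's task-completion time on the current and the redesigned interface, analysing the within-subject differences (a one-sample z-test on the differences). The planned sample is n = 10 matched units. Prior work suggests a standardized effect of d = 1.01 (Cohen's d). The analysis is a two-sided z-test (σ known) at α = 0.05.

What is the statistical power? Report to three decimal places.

Power ≈ 0.891

Noncentrality parameter: δ = d·√n = 1.01 × √10 = 3.1939
Two-sided α = 0.05 → critical value z_{0.025} = 1.960.
Power = Φ(δ − 1.960) + Φ(−δ − 1.960) = Φ(1.234) + Φ(-5.154) = 0.8914 + 0.0000 = 0.8914.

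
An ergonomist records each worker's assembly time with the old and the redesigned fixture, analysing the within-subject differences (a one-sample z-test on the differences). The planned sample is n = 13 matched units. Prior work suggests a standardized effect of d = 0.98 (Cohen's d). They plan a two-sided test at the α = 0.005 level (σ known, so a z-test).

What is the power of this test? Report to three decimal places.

Power ≈ 0.766

Noncentrality parameter: δ = d·√n = 0.98 × √13 = 3.5334
Two-sided α = 0.005 → critical value z_{0.0025} = 2.807.
Power = Φ(δ − 2.807) + Φ(−δ − 2.807) = Φ(0.726) + Φ(-6.340) = 0.7662 + 0.0000 = 0.7662.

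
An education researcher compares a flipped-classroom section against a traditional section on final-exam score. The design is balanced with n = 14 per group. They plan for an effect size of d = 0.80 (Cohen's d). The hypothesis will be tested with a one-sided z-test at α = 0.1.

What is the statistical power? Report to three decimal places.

Power ≈ 0.798

Noncentrality parameter: δ = d·√(n/2) = 0.80 × √(14/2) = 2.1166
One-sided α = 0.1 → critical value z_{0.1} = 1.282.
Power = Φ(δ − 1.282) = Φ(0.835) = 0.7982.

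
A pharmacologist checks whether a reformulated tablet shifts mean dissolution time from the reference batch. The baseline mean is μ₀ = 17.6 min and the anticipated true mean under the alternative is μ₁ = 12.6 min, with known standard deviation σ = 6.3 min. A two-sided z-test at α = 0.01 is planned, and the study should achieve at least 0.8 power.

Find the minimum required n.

n = 19

Standardized effect: d = |μ₁ − μ₀| / σ = |12.6 − 17.6| / 6.3 = 0.7937
Set Φ(δ − 2.576) = 0.8; then δ − 2.576 = Φ⁻¹(0.8) = 0.842, giving δ = 3.417.
(Ignoring the negligible lower-tail rejection probability gives the usual closed-form inversion.)
δ = d·√n ⇒ n = (δ/d)² = (3.417 / 0.7937)² = 18.54.
Round up to the next whole unit.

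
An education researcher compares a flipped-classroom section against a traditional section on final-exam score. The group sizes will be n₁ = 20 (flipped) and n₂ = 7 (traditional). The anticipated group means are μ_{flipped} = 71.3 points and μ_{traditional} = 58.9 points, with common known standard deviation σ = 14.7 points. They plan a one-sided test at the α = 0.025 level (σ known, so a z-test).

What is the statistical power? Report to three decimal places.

Power ≈ 0.484

Standardized effect: d = |μ_{flipped} − μ_{traditional}| / σ = |71.3 − 58.9| / 14.7 = 0.8435
Noncentrality parameter: δ = d / √(1/n₁ + 1/n₂) = 0.8435 / √(1/20 + 1/7) = 1.9208
One-sided α = 0.025 → critical value z_{0.025} = 1.960.
Power = P(Z > 1.960 − δ) = Φ(-0.039) = 0.4844.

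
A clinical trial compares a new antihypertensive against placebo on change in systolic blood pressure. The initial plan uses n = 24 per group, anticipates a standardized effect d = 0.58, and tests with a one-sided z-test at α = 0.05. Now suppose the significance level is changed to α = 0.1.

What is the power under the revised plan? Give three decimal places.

δ = d·√(n/2) = 0.58 × √(24/2) = 2.0092 (unchanged). New critical value: z_{0.1} = 1.282.
Revised power = Φ(δ − 1.282) = Φ(0.728) = 0.7666.

Power ≈ 0.767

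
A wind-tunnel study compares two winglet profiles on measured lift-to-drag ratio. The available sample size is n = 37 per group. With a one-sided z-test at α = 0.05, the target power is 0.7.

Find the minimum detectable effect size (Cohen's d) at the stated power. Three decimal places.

Need Φ(δ − 1.645) = 0.7, so δ = 1.645 + 0.524 = 2.169.
δ = d·√(n/2) ⇒ d = δ/√(n/2) = 2.169/√(37/2) = 0.5043.

d ≈ 0.504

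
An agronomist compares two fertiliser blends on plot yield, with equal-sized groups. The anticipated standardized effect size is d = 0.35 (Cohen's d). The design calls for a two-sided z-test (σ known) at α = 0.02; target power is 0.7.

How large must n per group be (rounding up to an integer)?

For power 0.7 need Φ(δ − z_{0.01}) = 0.7, so δ = z_{0.01} + z_{0.30} = 2.326 + 0.524 = 2.851.
(The Φ(−δ − z_{α/2}) term is vanishingly small for δ > 0 and is dropped in the standard sample-size formula.)
δ = d·√(n/2) ⇒ n = 2(δ/d)² = 2 × (2.851 / 0.35)² = 132.68.
Rounding up, n = 133 per group.

n = 133 per group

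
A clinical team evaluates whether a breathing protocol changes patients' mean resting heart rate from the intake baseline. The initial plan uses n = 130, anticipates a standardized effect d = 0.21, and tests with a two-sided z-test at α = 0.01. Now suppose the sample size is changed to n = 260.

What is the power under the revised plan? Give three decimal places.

Power ≈ 0.791

With n = 260: δ = d·√n = 0.21 × √260 = 3.3861. Critical value z_{0.005} = 2.576.
Revised power = Φ(δ − 2.576) + Φ(−δ − 2.576) = Φ(0.810) + Φ(-5.962) = 0.7911 + 0.0000 = 0.7911.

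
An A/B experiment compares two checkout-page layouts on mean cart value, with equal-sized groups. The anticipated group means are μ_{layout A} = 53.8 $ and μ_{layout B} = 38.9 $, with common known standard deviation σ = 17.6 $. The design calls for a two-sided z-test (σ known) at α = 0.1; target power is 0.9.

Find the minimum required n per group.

Standardized effect: d = |μ_{layout A} − μ_{layout B}| / σ = |53.8 − 38.9| / 17.6 = 0.8466
For power 0.9 need Φ(δ − z_{0.05}) = 0.9, so δ = z_{0.05} + z_{0.10} = 1.645 + 1.282 = 2.926.
(For δ > 0 the lower-tail rejection region contributes negligibly to power, so the one-term inversion is standard.)
δ = d·√(n/2) ⇒ n = 2(δ/d)² = 2 × (2.926 / 0.8466)² = 23.90.
Rounding up, n = 24 per group.

n = 24 per group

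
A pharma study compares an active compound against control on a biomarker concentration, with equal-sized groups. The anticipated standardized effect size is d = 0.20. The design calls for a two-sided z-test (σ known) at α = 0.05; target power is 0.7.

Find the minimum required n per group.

For power 0.7 need Φ(δ − z_{0.025}) = 0.7, so δ = z_{0.025} + z_{0.30} = 1.960 + 0.524 = 2.484.
(For δ > 0 the lower-tail rejection region contributes negligibly to power, so the one-term inversion is standard.)
δ = d·√(n/2) ⇒ n = 2(δ/d)² = 2 × (2.484 / 0.20)² = 308.60.
Round up to the next whole unit.

n = 309 per group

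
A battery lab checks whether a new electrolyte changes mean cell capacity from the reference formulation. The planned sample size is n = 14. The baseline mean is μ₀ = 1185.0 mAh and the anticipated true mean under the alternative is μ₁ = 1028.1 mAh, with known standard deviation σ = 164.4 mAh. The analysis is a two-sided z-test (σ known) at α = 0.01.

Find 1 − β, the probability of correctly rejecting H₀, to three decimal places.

Power ≈ 0.840

Standardized effect: d = |μ₁ − μ₀| / σ = |1028.1 − 1185.0| / 164.4 = 0.9544
Noncentrality parameter: λ = d·√n = 0.9544 × √14 = 3.5710
Two-sided α = 0.01 → critical value z_{0.005} = 2.576.
Power = Φ(λ − 2.576) + Φ(−λ − 2.576) = Φ(0.995) + Φ(-6.147) = 0.8402 + 0.0000 = 0.8402.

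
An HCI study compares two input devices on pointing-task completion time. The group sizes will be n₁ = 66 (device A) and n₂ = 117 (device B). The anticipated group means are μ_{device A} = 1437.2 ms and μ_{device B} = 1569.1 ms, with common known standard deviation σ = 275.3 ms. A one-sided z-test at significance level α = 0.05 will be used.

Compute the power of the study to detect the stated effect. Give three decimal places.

Standardized effect: d = |μ_{device A} − μ_{device B}| / σ = |1437.2 − 1569.1| / 275.3 = 0.4791
Noncentrality parameter: δ = d / √(1/n₁ + 1/n₂) = 0.4791 / √(1/66 + 1/117) = 3.1123
Critical value for a one-sided test at α = 0.05: z_α = 1.645.
Power = P(Z > 1.645 − δ) = Φ(1.467) = 0.9289.

Power ≈ 0.929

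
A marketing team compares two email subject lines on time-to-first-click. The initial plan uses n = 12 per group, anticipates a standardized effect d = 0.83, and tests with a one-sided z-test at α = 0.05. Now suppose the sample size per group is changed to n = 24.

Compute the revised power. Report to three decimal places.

With n = 24 per group: δ = d·√(n/2) = 0.83 × √(24/2) = 2.8752. Critical value z_{0.05} = 1.645.
Revised power = P(Z > 1.645 − δ) = Φ(1.230) = 0.8907.

Power ≈ 0.891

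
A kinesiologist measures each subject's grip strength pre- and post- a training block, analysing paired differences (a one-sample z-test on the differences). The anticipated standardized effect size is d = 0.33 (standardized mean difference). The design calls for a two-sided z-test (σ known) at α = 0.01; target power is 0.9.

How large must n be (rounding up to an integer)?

Set Φ(δ − 2.576) = 0.9; then δ − 2.576 = Φ⁻¹(0.9) = 1.282, giving δ = 3.857.
(Ignoring the negligible lower-tail rejection probability gives the usual closed-form inversion.)
δ = d·√n ⇒ n = (δ/d)² = (3.857 / 0.33)² = 136.63.
Rounding up, n = 137.

n = 137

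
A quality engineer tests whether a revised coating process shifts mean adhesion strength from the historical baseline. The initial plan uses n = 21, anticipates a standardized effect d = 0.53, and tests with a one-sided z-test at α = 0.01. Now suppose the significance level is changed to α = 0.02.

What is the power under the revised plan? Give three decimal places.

Power ≈ 0.646

δ = d·√n = 0.53 × √21 = 2.4288 (unchanged). New critical value: z_{0.02} = 2.054.
Revised power = Φ(δ − 2.054) = Φ(0.375) = 0.6462.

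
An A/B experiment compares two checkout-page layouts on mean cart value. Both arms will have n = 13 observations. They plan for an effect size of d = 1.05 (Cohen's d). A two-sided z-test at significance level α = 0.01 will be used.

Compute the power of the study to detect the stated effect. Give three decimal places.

Power ≈ 0.540

Noncentrality parameter: δ = d·√(n/2) = 1.05 × √(13/2) = 2.6770
Two-sided α = 0.01 → critical value z_{0.005} = 2.576.
Power = Φ(δ − 2.576) + Φ(−δ − 2.576) = Φ(0.101) + Φ(-5.253) = 0.5403 + 0.0000 = 0.5403.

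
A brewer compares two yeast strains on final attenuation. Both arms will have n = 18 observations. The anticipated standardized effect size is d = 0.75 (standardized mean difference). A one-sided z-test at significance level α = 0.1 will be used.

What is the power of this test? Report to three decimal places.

Power ≈ 0.834

Noncentrality parameter: δ = d·√(n/2) = 0.75 × √(18/2) = 2.2500
Critical value for a one-sided test at α = 0.1: z_α = 1.282.
Power = Φ(δ − 1.282) = Φ(0.968) = 0.8336.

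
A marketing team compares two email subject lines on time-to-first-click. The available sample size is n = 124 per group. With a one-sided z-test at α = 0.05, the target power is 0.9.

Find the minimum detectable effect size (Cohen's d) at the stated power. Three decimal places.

Need Φ(δ − 1.645) = 0.9, so δ = 1.645 + 1.282 = 2.926.
δ = d·√(n/2) ⇒ d = δ/√(n/2) = 2.926/√(124/2) = 0.3717.

d ≈ 0.372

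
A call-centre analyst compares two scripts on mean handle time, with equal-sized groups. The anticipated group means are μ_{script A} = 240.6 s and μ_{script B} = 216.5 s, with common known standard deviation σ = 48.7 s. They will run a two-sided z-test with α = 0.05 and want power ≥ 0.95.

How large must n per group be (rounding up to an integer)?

n = 107 per group

Standardized effect: d = |μ_{script A} − μ_{script B}| / σ = |240.6 − 216.5| / 48.7 = 0.4949
For power 0.95 need Φ(δ − z_{0.025}) = 0.95, so δ = z_{0.025} + z_{0.05} = 1.960 + 1.645 = 3.605.
(For δ > 0 the lower-tail rejection region contributes negligibly to power, so the one-term inversion is standard.)
δ = d·√(n/2) ⇒ n = 2(δ/d)² = 2 × (3.605 / 0.4949)² = 106.13.
Rounding up, n = 107 per group.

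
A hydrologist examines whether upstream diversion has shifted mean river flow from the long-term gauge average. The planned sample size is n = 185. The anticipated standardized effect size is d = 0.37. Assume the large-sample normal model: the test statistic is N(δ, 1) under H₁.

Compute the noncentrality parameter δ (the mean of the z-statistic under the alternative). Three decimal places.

δ ≈ 5.033

The noncentrality parameter scales effect size by the design's sample-size factor: δ = d·√n = 0.37 × √185 = 5.0325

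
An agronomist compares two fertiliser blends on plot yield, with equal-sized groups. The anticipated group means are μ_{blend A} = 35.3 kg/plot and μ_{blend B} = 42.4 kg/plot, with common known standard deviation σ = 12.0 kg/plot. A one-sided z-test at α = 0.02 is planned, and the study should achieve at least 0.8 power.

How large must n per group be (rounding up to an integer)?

Standardized effect: d = |μ_{blend A} − μ_{blend B}| / σ = |35.3 − 42.4| / 12.0 = 0.5917
For power 0.8 need Φ(δ − z_{0.02}) = 0.8, so δ = z_{0.02} + z_{0.20} = 2.054 + 0.842 = 2.895.
δ = d·√(n/2) ⇒ n = 2(δ/d)² = 2 × (2.895 / 0.5917)² = 47.89.
Round up to the next whole unit.

n = 48 per group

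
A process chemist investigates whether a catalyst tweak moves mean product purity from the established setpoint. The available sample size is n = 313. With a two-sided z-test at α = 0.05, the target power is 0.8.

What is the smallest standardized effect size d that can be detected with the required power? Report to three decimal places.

d ≈ 0.158

Required noncentrality: δ = z_{0.025} + z_{0.20} = 1.960 + 0.842 = 2.802.
(The second rejection-region term Φ(−δ − z_{α/2}) is negligible and dropped.)
δ = d·√n ⇒ d = δ/√n = 2.802/√313 = 0.1584.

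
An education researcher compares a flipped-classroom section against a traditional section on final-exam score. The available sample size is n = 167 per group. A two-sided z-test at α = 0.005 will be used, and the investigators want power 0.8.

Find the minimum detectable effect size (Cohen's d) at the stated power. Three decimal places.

d ≈ 0.399

Need Φ(δ − 2.807) = 0.8, so δ = 2.807 + 0.842 = 3.649.
(The second rejection-region term Φ(−δ − z_{α/2}) is negligible and dropped.)
δ = d·√(n/2) ⇒ d = δ/√(n/2) = 3.649/√(167/2) = 0.3993.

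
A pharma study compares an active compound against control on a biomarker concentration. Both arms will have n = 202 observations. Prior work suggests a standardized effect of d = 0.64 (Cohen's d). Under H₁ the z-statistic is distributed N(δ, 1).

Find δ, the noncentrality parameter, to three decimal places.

δ = d·√(n/2) = 0.64 × √(202/2) = 6.4319

δ ≈ 6.432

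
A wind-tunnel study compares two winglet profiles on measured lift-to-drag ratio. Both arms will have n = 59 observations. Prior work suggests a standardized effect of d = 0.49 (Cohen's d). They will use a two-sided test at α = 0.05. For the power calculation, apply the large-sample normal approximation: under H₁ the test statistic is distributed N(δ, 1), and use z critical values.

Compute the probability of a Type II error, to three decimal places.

β ≈ 0.242

Noncentrality parameter: δ = d·√(n/2) = 0.49 × √(59/2) = 2.6614
Critical value for a two-sided test at α = 0.05: z_{α/2} = 1.960.
Power = Φ(δ − 1.960) + Φ(−δ − 1.960) = Φ(0.701) + Φ(-4.621) = 0.7585 + 0.0000 = 0.7585.
Type II error: β = 1 − power = 1 − 0.7585 = 0.2415.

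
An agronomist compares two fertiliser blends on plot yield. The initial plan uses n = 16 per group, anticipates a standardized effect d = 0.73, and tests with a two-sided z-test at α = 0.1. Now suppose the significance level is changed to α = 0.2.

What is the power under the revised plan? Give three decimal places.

δ = d·√(n/2) = 0.73 × √(16/2) = 2.0648 (unchanged). New critical value: z_{0.1} = 1.282.
Revised power = Φ(δ − 1.282) + Φ(−δ − 1.282) = Φ(0.783) + Φ(-3.346) = 0.7832 + 0.0004 = 0.7837.

Power ≈ 0.784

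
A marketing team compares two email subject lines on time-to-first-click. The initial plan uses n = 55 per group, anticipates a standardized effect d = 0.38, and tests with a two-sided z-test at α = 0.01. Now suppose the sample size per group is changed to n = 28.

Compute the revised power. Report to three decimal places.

With n = 28 per group: δ = d·√(n/2) = 0.38 × √(28/2) = 1.4218. Critical value z_{0.005} = 2.576.
Revised power = Φ(δ − 2.576) + Φ(−δ − 2.576) = Φ(-1.154) + Φ(-3.998) = 0.1243 + 0.0000 = 0.1243.

Power ≈ 0.124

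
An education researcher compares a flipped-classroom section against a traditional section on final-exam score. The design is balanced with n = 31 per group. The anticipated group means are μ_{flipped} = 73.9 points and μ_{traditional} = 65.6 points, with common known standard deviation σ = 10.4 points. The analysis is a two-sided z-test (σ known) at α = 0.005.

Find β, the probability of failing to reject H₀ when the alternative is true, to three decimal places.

β ≈ 0.369

Standardized effect: d = |μ_{flipped} − μ_{traditional}| / σ = |73.9 − 65.6| / 10.4 = 0.7981
Noncentrality parameter: δ = d·√(n/2) = 0.7981 × √(31/2) = 3.1420
Two-sided α = 0.005 → critical value z_{0.0025} = 2.807.
Power = Φ(δ − 2.807) + Φ(−δ − 2.807) = Φ(0.335) + Φ(-5.949) = 0.6312 + 0.0000 = 0.6312.
Type II error: β = 1 − power = 1 − 0.6312 = 0.3688.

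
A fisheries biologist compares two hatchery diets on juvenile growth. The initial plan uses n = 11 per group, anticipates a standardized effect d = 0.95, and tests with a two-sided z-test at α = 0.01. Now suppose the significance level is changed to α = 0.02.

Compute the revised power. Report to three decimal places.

Power ≈ 0.461

δ = d·√(n/2) = 0.95 × √(11/2) = 2.2279 (unchanged). New critical value: z_{0.01} = 2.326.
Revised power = Φ(δ − 2.326) + Φ(−δ − 2.326) = Φ(-0.098) + Φ(-4.554) = 0.4608 + 0.0000 = 0.4608.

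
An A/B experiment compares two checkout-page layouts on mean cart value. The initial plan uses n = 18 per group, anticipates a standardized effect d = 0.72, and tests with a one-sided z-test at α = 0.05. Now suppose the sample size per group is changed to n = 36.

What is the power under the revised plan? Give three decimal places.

Power ≈ 0.921

With n = 36 per group: δ = d·√(n/2) = 0.72 × √(36/2) = 3.0547. Critical value z_{0.05} = 1.645.
Revised power = Φ(δ − 1.645) = Φ(1.410) = 0.9207.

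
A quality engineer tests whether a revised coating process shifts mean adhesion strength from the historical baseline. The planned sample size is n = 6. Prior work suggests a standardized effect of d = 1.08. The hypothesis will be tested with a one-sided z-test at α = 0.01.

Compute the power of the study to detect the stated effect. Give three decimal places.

Power ≈ 0.625

Noncentrality parameter: δ = d·√n = 1.08 × √6 = 2.6454
Critical value for a one-sided test at α = 0.01: z_α = 2.326.
Power = Φ(δ − 2.326) = Φ(0.319) = 0.6252.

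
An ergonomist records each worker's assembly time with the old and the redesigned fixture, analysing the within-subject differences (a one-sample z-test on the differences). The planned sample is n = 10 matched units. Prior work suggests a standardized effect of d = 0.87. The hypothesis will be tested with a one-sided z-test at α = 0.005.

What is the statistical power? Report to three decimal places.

Power ≈ 0.570

Noncentrality parameter: δ = d·√n = 0.87 × √10 = 2.7512
Critical value for a one-sided test at α = 0.005: z_α = 2.576.
Power = P(Z > 2.576 − δ) = Φ(0.175) = 0.5696.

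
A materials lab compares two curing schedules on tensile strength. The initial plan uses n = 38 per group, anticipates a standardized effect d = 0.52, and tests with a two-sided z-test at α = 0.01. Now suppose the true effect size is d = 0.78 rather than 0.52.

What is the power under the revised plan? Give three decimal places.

Power ≈ 0.795

With d = 0.78: δ = d·√(n/2) = 0.78 × √(38/2) = 3.3999. Critical value z_{0.005} = 2.576.
Revised power = Φ(δ − 2.576) + Φ(−δ − 2.576) = Φ(0.824) + Φ(-5.976) = 0.7951 + 0.0000 = 0.7951.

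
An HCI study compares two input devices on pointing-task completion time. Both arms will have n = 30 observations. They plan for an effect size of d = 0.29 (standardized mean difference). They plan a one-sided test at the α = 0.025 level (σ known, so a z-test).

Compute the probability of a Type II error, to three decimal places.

β ≈ 0.799

Noncentrality parameter: δ = d·√(n/2) = 0.29 × √(30/2) = 1.1232
Critical value for a one-sided test at α = 0.025: z_α = 1.960.
Power = P(Z > 1.960 − δ) = Φ(-0.837) = 0.2014.
Type II error: β = 1 − power = 1 − 0.2014 = 0.7986.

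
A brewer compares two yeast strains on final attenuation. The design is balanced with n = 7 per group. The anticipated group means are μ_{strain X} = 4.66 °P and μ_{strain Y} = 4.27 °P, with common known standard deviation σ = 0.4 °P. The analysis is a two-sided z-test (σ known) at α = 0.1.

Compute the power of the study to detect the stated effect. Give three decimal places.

Power ≈ 0.571

Standardized effect: d = |μ_{strain X} − μ_{strain Y}| / σ = |4.66 − 4.27| / 0.4 = 0.9750
Noncentrality parameter: δ = d·√(n/2) = 0.9750 × √(7/2) = 1.8241
Two-sided α = 0.1 → critical value z_{0.05} = 1.645.
Power = Φ(δ − 1.645) + Φ(−δ − 1.645) = Φ(0.179) + Φ(-3.469) = 0.5711 + 0.0003 = 0.5714.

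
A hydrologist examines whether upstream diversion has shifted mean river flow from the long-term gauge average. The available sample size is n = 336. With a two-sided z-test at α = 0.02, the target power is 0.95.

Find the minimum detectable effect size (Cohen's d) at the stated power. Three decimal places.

d ≈ 0.217

Need Φ(δ − 2.326) = 0.95, so δ = 2.326 + 1.645 = 3.971.
(The second rejection-region term Φ(−δ − z_{α/2}) is negligible and dropped.)
δ = d·√n ⇒ d = δ/√n = 3.971/√336 = 0.2166.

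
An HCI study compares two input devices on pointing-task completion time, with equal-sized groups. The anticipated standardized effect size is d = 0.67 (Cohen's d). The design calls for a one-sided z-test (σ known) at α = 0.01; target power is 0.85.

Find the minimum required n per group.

Set Φ(δ − 2.326) = 0.85; then δ − 2.326 = Φ⁻¹(0.85) = 1.036, giving δ = 3.363.
δ = d·√(n/2) ⇒ n = 2(δ/d)² = 2 × (3.363 / 0.67)² = 50.38.
Rounding up, n = 51 per group.

n = 51 per group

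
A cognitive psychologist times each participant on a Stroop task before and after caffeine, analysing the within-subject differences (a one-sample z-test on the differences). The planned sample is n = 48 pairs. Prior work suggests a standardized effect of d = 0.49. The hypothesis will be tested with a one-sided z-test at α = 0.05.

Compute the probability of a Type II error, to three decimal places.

Noncentrality parameter: δ = d·√n = 0.49 × √48 = 3.3948
One-sided α = 0.05 → critical value z_{0.05} = 1.645.
Power = Φ(δ − 1.645) = Φ(1.750) = 0.9599.
Type II error: β = 1 − power = 1 − 0.9599 = 0.0401.

β ≈ 0.040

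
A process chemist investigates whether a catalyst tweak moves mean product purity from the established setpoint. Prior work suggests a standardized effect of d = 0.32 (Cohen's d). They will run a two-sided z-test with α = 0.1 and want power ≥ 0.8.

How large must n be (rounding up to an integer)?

n = 61

For power 0.8 need Φ(δ − z_{0.05}) = 0.8, so δ = z_{0.05} + z_{0.20} = 1.645 + 0.842 = 2.486.
(The Φ(−δ − z_{α/2}) term is vanishingly small for δ > 0 and is dropped in the standard sample-size formula.)
δ = d·√n ⇒ n = (δ/d)² = (2.486 / 0.32)² = 60.38.
Rounding up, n = 61.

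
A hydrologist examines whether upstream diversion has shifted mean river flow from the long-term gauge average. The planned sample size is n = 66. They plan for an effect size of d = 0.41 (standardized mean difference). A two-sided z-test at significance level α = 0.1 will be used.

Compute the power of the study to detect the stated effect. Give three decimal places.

Noncentrality parameter: δ = d·√n = 0.41 × √66 = 3.3309
Two-sided α = 0.1 → critical value z_{0.05} = 1.645.
Power = Φ(δ − 1.645) + Φ(−δ − 1.645) = Φ(1.686) + Φ(-4.976) = 0.9541 + 0.0000 = 0.9541.

Power ≈ 0.954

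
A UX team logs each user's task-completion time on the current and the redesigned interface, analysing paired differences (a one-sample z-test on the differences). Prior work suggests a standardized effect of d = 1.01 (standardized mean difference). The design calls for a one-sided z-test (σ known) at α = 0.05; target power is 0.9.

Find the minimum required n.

n = 9

For power 0.9 need Φ(δ − z_{0.05}) = 0.9, so δ = z_{0.05} + z_{0.10} = 1.645 + 1.282 = 2.926.
δ = d·√n ⇒ n = (δ/d)² = (2.926 / 1.01)² = 8.40.
Rounding up, n = 9.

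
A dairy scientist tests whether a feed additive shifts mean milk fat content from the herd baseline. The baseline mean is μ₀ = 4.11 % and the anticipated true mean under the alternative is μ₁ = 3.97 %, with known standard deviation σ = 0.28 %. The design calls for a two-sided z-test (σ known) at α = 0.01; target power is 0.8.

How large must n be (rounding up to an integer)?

Standardized effect: d = |μ₁ − μ₀| / σ = |3.97 − 4.11| / 0.28 = 0.5000
Set Φ(δ − 2.576) = 0.8; then δ − 2.576 = Φ⁻¹(0.8) = 0.842, giving δ = 3.417.
(For δ > 0 the lower-tail rejection region contributes negligibly to power, so the one-term inversion is standard.)
δ = d·√n ⇒ n = (δ/d)² = (3.417 / 0.5000)² = 46.72.
Rounding up, n = 47.

n = 47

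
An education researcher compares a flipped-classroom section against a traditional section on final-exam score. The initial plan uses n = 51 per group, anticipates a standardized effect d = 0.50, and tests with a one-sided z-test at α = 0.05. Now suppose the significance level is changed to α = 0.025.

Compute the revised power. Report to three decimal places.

Power ≈ 0.714

δ = d·√(n/2) = 0.50 × √(51/2) = 2.5249 (unchanged). New critical value: z_{0.025} = 1.960.
Revised power = Φ(δ − 1.960) = Φ(0.565) = 0.7139.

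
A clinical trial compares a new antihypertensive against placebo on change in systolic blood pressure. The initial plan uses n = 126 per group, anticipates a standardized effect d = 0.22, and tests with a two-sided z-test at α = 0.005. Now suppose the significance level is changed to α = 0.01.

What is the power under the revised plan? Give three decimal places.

δ = d·√(n/2) = 0.22 × √(126/2) = 1.7462 (unchanged). New critical value: z_{0.005} = 2.576.
Revised power = Φ(δ − 2.576) + Φ(−δ − 2.576) = Φ(-0.830) + Φ(-4.322) = 0.2034 + 0.0000 = 0.2034.

Power ≈ 0.203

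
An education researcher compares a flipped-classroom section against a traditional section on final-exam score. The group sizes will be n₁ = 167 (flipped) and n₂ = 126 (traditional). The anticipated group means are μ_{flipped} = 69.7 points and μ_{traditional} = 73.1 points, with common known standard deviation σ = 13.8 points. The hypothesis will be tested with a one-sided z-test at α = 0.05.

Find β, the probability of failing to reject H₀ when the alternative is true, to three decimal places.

β ≈ 0.329

Standardized effect: d = |μ_{flipped} − μ_{traditional}| / σ = |69.7 − 73.1| / 13.8 = 0.2464
Noncentrality parameter: δ = d / √(1/n₁ + 1/n₂) = 0.2464 / √(1/167 + 1/126) = 2.0879
Critical value for a one-sided test at α = 0.05: z_α = 1.645.
Power = Φ(δ − 1.645) = Φ(0.443) = 0.6711.
Type II error: β = 1 − power = 1 − 0.6711 = 0.3289.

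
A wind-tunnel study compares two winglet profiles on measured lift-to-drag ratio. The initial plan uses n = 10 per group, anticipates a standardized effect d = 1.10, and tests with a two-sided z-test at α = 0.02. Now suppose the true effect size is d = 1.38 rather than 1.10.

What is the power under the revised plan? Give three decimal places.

With d = 1.38: δ = d·√(n/2) = 1.38 × √(10/2) = 3.0858. Critical value z_{0.01} = 2.326.
Revised power = Φ(δ − 2.326) + Φ(−δ − 2.326) = Φ(0.759) + Φ(-5.412) = 0.7762 + 0.0000 = 0.7762.

Power ≈ 0.776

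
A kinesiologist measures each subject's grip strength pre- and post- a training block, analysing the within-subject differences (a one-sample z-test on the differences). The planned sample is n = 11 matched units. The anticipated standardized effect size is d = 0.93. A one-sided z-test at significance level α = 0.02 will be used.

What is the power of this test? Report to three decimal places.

Noncentrality parameter: δ = d·√n = 0.93 × √11 = 3.0845
Critical value for a one-sided test at α = 0.02: z_α = 2.054.
Power = P(Z > 2.054 − δ) = Φ(1.031) = 0.8487.

Power ≈ 0.849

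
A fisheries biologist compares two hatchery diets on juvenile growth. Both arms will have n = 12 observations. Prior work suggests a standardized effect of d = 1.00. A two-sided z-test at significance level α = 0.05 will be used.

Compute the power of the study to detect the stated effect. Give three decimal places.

Noncentrality parameter: δ = d·√(n/2) = 1.00 × √(12/2) = 2.4495
Two-sided α = 0.05 → critical value z_{0.025} = 1.960.
Power = Φ(δ − 1.960) + Φ(−δ − 1.960) = Φ(0.490) + Φ(-4.409) = 0.6878 + 0.0000 = 0.6878.

Power ≈ 0.688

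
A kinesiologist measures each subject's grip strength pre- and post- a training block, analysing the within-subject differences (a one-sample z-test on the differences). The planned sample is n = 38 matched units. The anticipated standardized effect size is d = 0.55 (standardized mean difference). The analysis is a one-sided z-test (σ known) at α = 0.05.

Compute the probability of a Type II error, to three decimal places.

Noncentrality parameter: δ = d·√n = 0.55 × √38 = 3.3904
Critical value for a one-sided test at α = 0.05: z_α = 1.645.
Power = Φ(δ − 1.645) = Φ(1.746) = 0.9596.
Type II error: β = 1 − power = 1 − 0.9596 = 0.0404.

β ≈ 0.040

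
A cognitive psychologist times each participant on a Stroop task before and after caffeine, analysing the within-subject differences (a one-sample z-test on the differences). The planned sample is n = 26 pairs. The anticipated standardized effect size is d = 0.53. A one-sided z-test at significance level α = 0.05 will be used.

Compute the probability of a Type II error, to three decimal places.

Noncentrality parameter: δ = d·√n = 0.53 × √26 = 2.7025
One-sided α = 0.05 → critical value z_{0.05} = 1.645.
Power = P(Z > 1.645 − δ) = Φ(1.058) = 0.8549.
Type II error: β = 1 − power = 1 − 0.8549 = 0.1451.

β ≈ 0.145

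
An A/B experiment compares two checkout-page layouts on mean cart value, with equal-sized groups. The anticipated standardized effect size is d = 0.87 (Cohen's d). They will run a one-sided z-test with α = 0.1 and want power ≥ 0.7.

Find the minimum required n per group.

For power 0.7 need Φ(δ − z_{0.1}) = 0.7, so δ = z_{0.1} + z_{0.30} = 1.282 + 0.524 = 1.806.
δ = d·√(n/2) ⇒ n = 2(δ/d)² = 2 × (1.806 / 0.87)² = 8.62.
Round up to the next whole unit.

n = 9 per group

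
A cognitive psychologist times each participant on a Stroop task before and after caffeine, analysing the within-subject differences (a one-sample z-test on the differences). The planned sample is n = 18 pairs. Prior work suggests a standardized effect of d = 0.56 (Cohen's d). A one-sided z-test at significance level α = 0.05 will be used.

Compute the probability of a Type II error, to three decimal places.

Noncentrality parameter: λ = d·√n = 0.56 × √18 = 2.3759
One-sided α = 0.05 → critical value z_{0.05} = 1.645.
Power = Φ(λ − 1.645) = Φ(0.731) = 0.7676.
Type II error: β = 1 − power = 1 − 0.7676 = 0.2324.

β ≈ 0.232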